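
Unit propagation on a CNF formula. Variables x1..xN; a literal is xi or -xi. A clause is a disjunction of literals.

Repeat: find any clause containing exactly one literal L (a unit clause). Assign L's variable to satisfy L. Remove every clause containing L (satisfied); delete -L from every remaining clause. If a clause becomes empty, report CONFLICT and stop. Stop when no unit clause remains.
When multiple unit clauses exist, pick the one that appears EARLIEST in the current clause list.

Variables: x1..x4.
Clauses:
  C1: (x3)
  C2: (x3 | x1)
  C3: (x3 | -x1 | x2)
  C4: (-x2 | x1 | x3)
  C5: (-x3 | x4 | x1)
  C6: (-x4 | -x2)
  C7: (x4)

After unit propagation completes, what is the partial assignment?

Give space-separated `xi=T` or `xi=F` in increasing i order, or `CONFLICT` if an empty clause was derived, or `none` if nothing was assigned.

unit clause [3] forces x3=T; simplify:
  drop -3 from [-3, 4, 1] -> [4, 1]
  satisfied 4 clause(s); 3 remain; assigned so far: [3]
unit clause [4] forces x4=T; simplify:
  drop -4 from [-4, -2] -> [-2]
  satisfied 2 clause(s); 1 remain; assigned so far: [3, 4]
unit clause [-2] forces x2=F; simplify:
  satisfied 1 clause(s); 0 remain; assigned so far: [2, 3, 4]

Answer: x2=F x3=T x4=T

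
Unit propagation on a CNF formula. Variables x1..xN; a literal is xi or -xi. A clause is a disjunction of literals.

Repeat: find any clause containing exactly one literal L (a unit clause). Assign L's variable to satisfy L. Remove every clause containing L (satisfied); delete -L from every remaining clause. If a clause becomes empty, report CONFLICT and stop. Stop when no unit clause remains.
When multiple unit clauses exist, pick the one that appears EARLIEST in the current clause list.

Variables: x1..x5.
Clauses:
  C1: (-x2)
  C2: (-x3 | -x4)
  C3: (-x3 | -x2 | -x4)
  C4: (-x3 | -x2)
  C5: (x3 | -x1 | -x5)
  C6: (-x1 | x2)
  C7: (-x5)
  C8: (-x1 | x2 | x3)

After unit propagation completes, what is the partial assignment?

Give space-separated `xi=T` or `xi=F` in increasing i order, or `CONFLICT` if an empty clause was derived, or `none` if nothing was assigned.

Answer: x1=F x2=F x5=F

Derivation:
unit clause [-2] forces x2=F; simplify:
  drop 2 from [-1, 2] -> [-1]
  drop 2 from [-1, 2, 3] -> [-1, 3]
  satisfied 3 clause(s); 5 remain; assigned so far: [2]
unit clause [-1] forces x1=F; simplify:
  satisfied 3 clause(s); 2 remain; assigned so far: [1, 2]
unit clause [-5] forces x5=F; simplify:
  satisfied 1 clause(s); 1 remain; assigned so far: [1, 2, 5]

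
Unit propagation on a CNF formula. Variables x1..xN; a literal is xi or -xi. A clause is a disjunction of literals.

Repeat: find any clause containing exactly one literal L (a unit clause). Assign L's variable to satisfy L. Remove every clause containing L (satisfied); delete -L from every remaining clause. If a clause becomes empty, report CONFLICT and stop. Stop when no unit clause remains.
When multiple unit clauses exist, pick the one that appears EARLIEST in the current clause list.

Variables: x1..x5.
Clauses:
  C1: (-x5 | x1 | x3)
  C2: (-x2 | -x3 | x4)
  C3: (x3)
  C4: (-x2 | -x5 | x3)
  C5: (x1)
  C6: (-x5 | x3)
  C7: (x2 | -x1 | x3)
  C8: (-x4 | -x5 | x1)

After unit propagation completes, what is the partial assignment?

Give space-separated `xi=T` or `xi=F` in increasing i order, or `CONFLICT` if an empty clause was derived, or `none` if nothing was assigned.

unit clause [3] forces x3=T; simplify:
  drop -3 from [-2, -3, 4] -> [-2, 4]
  satisfied 5 clause(s); 3 remain; assigned so far: [3]
unit clause [1] forces x1=T; simplify:
  satisfied 2 clause(s); 1 remain; assigned so far: [1, 3]

Answer: x1=T x3=T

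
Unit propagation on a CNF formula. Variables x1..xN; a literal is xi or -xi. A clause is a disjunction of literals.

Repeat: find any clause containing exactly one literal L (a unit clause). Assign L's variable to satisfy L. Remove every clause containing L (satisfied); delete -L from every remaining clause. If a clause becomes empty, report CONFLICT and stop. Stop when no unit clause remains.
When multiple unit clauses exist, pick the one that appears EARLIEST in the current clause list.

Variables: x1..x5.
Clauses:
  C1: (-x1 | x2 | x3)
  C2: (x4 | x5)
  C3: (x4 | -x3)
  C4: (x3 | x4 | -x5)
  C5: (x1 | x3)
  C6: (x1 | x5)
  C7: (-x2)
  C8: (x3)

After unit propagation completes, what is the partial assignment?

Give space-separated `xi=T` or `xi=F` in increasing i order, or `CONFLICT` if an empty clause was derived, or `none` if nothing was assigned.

unit clause [-2] forces x2=F; simplify:
  drop 2 from [-1, 2, 3] -> [-1, 3]
  satisfied 1 clause(s); 7 remain; assigned so far: [2]
unit clause [3] forces x3=T; simplify:
  drop -3 from [4, -3] -> [4]
  satisfied 4 clause(s); 3 remain; assigned so far: [2, 3]
unit clause [4] forces x4=T; simplify:
  satisfied 2 clause(s); 1 remain; assigned so far: [2, 3, 4]

Answer: x2=F x3=T x4=T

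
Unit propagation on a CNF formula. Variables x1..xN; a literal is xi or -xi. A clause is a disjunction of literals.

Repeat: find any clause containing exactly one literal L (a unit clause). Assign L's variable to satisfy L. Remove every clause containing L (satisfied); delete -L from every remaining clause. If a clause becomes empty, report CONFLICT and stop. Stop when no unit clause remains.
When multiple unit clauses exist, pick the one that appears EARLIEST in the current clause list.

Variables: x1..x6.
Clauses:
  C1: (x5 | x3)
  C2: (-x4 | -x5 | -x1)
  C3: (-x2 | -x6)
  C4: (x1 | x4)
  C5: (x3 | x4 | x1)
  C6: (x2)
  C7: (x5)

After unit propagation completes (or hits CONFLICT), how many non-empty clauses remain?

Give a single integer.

Answer: 3

Derivation:
unit clause [2] forces x2=T; simplify:
  drop -2 from [-2, -6] -> [-6]
  satisfied 1 clause(s); 6 remain; assigned so far: [2]
unit clause [-6] forces x6=F; simplify:
  satisfied 1 clause(s); 5 remain; assigned so far: [2, 6]
unit clause [5] forces x5=T; simplify:
  drop -5 from [-4, -5, -1] -> [-4, -1]
  satisfied 2 clause(s); 3 remain; assigned so far: [2, 5, 6]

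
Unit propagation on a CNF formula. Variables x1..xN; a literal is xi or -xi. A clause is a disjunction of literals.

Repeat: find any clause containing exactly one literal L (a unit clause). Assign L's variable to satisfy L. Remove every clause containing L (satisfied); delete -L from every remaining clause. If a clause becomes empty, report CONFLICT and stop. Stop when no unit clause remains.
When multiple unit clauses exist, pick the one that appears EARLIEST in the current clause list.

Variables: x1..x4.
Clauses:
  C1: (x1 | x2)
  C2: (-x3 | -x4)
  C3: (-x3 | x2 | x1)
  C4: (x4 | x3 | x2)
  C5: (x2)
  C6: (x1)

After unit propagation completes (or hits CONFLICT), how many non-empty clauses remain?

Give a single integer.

unit clause [2] forces x2=T; simplify:
  satisfied 4 clause(s); 2 remain; assigned so far: [2]
unit clause [1] forces x1=T; simplify:
  satisfied 1 clause(s); 1 remain; assigned so far: [1, 2]

Answer: 1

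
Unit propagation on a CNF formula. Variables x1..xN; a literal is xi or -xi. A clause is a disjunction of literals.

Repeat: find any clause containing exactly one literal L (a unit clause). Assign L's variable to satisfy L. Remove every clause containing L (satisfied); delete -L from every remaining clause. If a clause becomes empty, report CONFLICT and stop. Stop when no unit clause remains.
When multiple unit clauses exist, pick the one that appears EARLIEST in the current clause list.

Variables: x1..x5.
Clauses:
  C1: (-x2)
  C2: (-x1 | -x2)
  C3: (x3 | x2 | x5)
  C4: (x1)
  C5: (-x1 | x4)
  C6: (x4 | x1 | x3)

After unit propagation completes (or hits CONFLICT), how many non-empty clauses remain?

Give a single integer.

unit clause [-2] forces x2=F; simplify:
  drop 2 from [3, 2, 5] -> [3, 5]
  satisfied 2 clause(s); 4 remain; assigned so far: [2]
unit clause [1] forces x1=T; simplify:
  drop -1 from [-1, 4] -> [4]
  satisfied 2 clause(s); 2 remain; assigned so far: [1, 2]
unit clause [4] forces x4=T; simplify:
  satisfied 1 clause(s); 1 remain; assigned so far: [1, 2, 4]

Answer: 1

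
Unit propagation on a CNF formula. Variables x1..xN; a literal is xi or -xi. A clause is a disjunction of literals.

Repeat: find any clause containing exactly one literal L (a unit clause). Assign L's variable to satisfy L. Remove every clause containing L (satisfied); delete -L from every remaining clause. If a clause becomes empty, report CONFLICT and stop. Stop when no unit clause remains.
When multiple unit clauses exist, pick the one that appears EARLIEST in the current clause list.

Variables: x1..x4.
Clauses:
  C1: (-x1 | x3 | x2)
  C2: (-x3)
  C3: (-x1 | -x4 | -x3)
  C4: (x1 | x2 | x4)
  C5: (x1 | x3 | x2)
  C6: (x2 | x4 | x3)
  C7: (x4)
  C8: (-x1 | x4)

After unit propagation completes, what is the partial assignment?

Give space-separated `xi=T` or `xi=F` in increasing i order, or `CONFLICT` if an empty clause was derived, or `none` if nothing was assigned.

Answer: x3=F x4=T

Derivation:
unit clause [-3] forces x3=F; simplify:
  drop 3 from [-1, 3, 2] -> [-1, 2]
  drop 3 from [1, 3, 2] -> [1, 2]
  drop 3 from [2, 4, 3] -> [2, 4]
  satisfied 2 clause(s); 6 remain; assigned so far: [3]
unit clause [4] forces x4=T; simplify:
  satisfied 4 clause(s); 2 remain; assigned so far: [3, 4]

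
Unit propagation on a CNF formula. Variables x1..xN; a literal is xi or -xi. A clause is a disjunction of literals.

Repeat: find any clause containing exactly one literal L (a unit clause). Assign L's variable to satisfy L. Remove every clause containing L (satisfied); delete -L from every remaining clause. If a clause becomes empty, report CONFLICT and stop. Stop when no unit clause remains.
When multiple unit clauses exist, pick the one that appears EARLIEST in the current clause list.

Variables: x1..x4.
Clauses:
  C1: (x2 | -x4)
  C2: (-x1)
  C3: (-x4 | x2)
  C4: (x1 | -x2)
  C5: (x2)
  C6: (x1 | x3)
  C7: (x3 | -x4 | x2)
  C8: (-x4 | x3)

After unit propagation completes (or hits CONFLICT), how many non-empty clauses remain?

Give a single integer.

Answer: 5

Derivation:
unit clause [-1] forces x1=F; simplify:
  drop 1 from [1, -2] -> [-2]
  drop 1 from [1, 3] -> [3]
  satisfied 1 clause(s); 7 remain; assigned so far: [1]
unit clause [-2] forces x2=F; simplify:
  drop 2 from [2, -4] -> [-4]
  drop 2 from [-4, 2] -> [-4]
  drop 2 from [2] -> [] (empty!)
  drop 2 from [3, -4, 2] -> [3, -4]
  satisfied 1 clause(s); 6 remain; assigned so far: [1, 2]
CONFLICT (empty clause)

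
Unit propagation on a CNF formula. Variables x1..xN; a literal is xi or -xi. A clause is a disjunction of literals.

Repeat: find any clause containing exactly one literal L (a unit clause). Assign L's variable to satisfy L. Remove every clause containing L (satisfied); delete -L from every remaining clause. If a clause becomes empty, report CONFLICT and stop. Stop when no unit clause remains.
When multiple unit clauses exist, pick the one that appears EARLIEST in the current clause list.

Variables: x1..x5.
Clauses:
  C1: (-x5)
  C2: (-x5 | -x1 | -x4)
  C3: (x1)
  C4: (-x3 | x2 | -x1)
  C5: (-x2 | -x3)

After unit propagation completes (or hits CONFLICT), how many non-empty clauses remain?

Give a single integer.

Answer: 2

Derivation:
unit clause [-5] forces x5=F; simplify:
  satisfied 2 clause(s); 3 remain; assigned so far: [5]
unit clause [1] forces x1=T; simplify:
  drop -1 from [-3, 2, -1] -> [-3, 2]
  satisfied 1 clause(s); 2 remain; assigned so far: [1, 5]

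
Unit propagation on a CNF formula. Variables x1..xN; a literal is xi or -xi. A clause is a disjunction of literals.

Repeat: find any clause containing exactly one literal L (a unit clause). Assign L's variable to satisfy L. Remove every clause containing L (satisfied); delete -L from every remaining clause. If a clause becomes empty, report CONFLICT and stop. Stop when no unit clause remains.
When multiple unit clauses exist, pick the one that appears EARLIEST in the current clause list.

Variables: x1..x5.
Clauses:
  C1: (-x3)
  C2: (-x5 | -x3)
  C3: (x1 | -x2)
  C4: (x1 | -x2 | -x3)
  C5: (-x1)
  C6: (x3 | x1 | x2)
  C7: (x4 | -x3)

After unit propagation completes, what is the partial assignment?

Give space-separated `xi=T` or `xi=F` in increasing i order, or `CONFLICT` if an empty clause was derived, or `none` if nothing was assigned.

unit clause [-3] forces x3=F; simplify:
  drop 3 from [3, 1, 2] -> [1, 2]
  satisfied 4 clause(s); 3 remain; assigned so far: [3]
unit clause [-1] forces x1=F; simplify:
  drop 1 from [1, -2] -> [-2]
  drop 1 from [1, 2] -> [2]
  satisfied 1 clause(s); 2 remain; assigned so far: [1, 3]
unit clause [-2] forces x2=F; simplify:
  drop 2 from [2] -> [] (empty!)
  satisfied 1 clause(s); 1 remain; assigned so far: [1, 2, 3]
CONFLICT (empty clause)

Answer: CONFLICT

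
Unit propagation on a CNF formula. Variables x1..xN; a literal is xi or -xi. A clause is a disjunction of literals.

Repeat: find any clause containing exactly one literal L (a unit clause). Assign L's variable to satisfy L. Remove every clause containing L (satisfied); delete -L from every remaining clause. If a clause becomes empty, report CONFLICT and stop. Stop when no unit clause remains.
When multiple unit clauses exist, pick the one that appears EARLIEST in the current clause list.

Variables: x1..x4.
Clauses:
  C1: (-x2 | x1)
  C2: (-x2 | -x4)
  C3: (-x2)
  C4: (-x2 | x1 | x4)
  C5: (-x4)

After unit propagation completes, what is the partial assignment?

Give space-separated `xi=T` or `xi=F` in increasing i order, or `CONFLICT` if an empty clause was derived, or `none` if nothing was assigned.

unit clause [-2] forces x2=F; simplify:
  satisfied 4 clause(s); 1 remain; assigned so far: [2]
unit clause [-4] forces x4=F; simplify:
  satisfied 1 clause(s); 0 remain; assigned so far: [2, 4]

Answer: x2=F x4=F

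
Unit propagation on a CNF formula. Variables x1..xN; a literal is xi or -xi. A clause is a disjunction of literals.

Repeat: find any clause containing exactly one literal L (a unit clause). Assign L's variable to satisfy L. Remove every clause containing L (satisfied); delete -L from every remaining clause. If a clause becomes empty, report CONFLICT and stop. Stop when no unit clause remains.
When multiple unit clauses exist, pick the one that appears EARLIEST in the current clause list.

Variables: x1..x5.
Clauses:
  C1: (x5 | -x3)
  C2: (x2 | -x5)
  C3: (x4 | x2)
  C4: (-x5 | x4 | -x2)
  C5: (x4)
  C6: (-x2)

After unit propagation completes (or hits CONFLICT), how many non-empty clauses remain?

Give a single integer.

Answer: 0

Derivation:
unit clause [4] forces x4=T; simplify:
  satisfied 3 clause(s); 3 remain; assigned so far: [4]
unit clause [-2] forces x2=F; simplify:
  drop 2 from [2, -5] -> [-5]
  satisfied 1 clause(s); 2 remain; assigned so far: [2, 4]
unit clause [-5] forces x5=F; simplify:
  drop 5 from [5, -3] -> [-3]
  satisfied 1 clause(s); 1 remain; assigned so far: [2, 4, 5]
unit clause [-3] forces x3=F; simplify:
  satisfied 1 clause(s); 0 remain; assigned so far: [2, 3, 4, 5]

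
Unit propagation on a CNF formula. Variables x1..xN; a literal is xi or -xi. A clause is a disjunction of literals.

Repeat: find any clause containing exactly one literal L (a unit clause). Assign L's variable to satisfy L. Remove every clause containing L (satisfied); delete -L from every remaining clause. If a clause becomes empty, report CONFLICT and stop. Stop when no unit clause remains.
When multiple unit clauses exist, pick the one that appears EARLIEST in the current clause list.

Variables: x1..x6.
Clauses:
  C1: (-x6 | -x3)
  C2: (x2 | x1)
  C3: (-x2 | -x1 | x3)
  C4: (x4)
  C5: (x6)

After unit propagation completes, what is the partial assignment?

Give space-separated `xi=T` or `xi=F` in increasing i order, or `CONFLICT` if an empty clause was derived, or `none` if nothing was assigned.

unit clause [4] forces x4=T; simplify:
  satisfied 1 clause(s); 4 remain; assigned so far: [4]
unit clause [6] forces x6=T; simplify:
  drop -6 from [-6, -3] -> [-3]
  satisfied 1 clause(s); 3 remain; assigned so far: [4, 6]
unit clause [-3] forces x3=F; simplify:
  drop 3 from [-2, -1, 3] -> [-2, -1]
  satisfied 1 clause(s); 2 remain; assigned so far: [3, 4, 6]

Answer: x3=F x4=T x6=T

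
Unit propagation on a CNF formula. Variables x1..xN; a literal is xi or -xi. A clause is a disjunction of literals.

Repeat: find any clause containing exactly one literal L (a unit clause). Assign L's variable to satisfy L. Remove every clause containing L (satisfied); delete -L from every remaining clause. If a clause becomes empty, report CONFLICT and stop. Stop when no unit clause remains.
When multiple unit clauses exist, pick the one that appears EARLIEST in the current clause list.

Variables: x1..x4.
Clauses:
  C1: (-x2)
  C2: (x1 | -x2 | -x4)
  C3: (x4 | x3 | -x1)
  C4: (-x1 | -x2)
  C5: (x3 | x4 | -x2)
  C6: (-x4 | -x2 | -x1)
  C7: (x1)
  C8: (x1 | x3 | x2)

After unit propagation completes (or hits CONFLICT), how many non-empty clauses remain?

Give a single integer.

unit clause [-2] forces x2=F; simplify:
  drop 2 from [1, 3, 2] -> [1, 3]
  satisfied 5 clause(s); 3 remain; assigned so far: [2]
unit clause [1] forces x1=T; simplify:
  drop -1 from [4, 3, -1] -> [4, 3]
  satisfied 2 clause(s); 1 remain; assigned so far: [1, 2]

Answer: 1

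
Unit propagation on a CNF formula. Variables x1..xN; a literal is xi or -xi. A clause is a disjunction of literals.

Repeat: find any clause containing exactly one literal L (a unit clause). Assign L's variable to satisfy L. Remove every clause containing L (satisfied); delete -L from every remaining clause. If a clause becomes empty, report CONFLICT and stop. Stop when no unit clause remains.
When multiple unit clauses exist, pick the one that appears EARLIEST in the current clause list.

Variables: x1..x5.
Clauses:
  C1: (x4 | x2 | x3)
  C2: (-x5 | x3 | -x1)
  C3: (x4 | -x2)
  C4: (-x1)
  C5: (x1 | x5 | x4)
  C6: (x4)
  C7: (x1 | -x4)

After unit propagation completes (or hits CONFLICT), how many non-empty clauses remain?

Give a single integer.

unit clause [-1] forces x1=F; simplify:
  drop 1 from [1, 5, 4] -> [5, 4]
  drop 1 from [1, -4] -> [-4]
  satisfied 2 clause(s); 5 remain; assigned so far: [1]
unit clause [4] forces x4=T; simplify:
  drop -4 from [-4] -> [] (empty!)
  satisfied 4 clause(s); 1 remain; assigned so far: [1, 4]
CONFLICT (empty clause)

Answer: 0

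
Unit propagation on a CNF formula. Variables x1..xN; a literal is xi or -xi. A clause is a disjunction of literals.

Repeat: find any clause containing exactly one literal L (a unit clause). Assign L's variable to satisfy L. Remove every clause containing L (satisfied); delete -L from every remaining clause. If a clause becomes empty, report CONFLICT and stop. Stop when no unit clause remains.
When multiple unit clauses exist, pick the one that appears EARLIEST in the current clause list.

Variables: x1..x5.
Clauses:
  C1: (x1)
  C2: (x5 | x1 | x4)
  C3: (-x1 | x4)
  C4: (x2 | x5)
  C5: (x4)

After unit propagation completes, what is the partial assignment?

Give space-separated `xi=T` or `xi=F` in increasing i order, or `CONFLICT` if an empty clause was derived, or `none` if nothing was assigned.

Answer: x1=T x4=T

Derivation:
unit clause [1] forces x1=T; simplify:
  drop -1 from [-1, 4] -> [4]
  satisfied 2 clause(s); 3 remain; assigned so far: [1]
unit clause [4] forces x4=T; simplify:
  satisfied 2 clause(s); 1 remain; assigned so far: [1, 4]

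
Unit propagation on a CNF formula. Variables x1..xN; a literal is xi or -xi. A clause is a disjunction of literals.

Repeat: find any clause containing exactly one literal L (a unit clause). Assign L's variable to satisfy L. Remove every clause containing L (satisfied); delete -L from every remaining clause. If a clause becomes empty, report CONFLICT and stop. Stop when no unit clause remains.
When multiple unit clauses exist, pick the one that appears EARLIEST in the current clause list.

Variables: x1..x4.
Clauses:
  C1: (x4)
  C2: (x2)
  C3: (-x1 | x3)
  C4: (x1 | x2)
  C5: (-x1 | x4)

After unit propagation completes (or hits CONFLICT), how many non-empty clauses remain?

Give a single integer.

Answer: 1

Derivation:
unit clause [4] forces x4=T; simplify:
  satisfied 2 clause(s); 3 remain; assigned so far: [4]
unit clause [2] forces x2=T; simplify:
  satisfied 2 clause(s); 1 remain; assigned so far: [2, 4]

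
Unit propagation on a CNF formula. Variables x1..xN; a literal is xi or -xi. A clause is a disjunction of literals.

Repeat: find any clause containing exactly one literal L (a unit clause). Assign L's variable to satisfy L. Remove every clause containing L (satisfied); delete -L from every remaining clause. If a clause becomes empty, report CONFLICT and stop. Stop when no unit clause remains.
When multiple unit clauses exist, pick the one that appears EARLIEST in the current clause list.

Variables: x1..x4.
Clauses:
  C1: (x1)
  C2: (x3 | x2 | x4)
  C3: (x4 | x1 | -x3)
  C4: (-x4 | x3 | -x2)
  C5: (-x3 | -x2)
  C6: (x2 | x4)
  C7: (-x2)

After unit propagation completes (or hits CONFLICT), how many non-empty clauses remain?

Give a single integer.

Answer: 0

Derivation:
unit clause [1] forces x1=T; simplify:
  satisfied 2 clause(s); 5 remain; assigned so far: [1]
unit clause [-2] forces x2=F; simplify:
  drop 2 from [3, 2, 4] -> [3, 4]
  drop 2 from [2, 4] -> [4]
  satisfied 3 clause(s); 2 remain; assigned so far: [1, 2]
unit clause [4] forces x4=T; simplify:
  satisfied 2 clause(s); 0 remain; assigned so far: [1, 2, 4]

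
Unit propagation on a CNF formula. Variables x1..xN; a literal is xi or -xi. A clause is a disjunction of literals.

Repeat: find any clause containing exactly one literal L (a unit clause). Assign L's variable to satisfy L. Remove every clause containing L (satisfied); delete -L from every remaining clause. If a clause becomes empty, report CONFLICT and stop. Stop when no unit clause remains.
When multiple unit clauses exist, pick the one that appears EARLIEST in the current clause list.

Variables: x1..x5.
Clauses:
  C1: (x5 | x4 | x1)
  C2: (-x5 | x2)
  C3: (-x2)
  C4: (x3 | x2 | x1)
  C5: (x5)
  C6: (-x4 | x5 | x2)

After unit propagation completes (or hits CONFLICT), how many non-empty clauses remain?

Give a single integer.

Answer: 3

Derivation:
unit clause [-2] forces x2=F; simplify:
  drop 2 from [-5, 2] -> [-5]
  drop 2 from [3, 2, 1] -> [3, 1]
  drop 2 from [-4, 5, 2] -> [-4, 5]
  satisfied 1 clause(s); 5 remain; assigned so far: [2]
unit clause [-5] forces x5=F; simplify:
  drop 5 from [5, 4, 1] -> [4, 1]
  drop 5 from [5] -> [] (empty!)
  drop 5 from [-4, 5] -> [-4]
  satisfied 1 clause(s); 4 remain; assigned so far: [2, 5]
CONFLICT (empty clause)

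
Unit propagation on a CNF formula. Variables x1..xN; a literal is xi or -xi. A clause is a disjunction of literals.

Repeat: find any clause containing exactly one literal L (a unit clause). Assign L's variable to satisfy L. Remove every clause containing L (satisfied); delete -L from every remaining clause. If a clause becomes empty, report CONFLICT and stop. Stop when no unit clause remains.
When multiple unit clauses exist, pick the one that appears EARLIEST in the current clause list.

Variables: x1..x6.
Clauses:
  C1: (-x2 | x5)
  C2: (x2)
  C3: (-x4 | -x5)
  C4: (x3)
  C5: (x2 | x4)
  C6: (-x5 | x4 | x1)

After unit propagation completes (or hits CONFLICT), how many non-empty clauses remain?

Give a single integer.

unit clause [2] forces x2=T; simplify:
  drop -2 from [-2, 5] -> [5]
  satisfied 2 clause(s); 4 remain; assigned so far: [2]
unit clause [5] forces x5=T; simplify:
  drop -5 from [-4, -5] -> [-4]
  drop -5 from [-5, 4, 1] -> [4, 1]
  satisfied 1 clause(s); 3 remain; assigned so far: [2, 5]
unit clause [-4] forces x4=F; simplify:
  drop 4 from [4, 1] -> [1]
  satisfied 1 clause(s); 2 remain; assigned so far: [2, 4, 5]
unit clause [3] forces x3=T; simplify:
  satisfied 1 clause(s); 1 remain; assigned so far: [2, 3, 4, 5]
unit clause [1] forces x1=T; simplify:
  satisfied 1 clause(s); 0 remain; assigned so far: [1, 2, 3, 4, 5]

Answer: 0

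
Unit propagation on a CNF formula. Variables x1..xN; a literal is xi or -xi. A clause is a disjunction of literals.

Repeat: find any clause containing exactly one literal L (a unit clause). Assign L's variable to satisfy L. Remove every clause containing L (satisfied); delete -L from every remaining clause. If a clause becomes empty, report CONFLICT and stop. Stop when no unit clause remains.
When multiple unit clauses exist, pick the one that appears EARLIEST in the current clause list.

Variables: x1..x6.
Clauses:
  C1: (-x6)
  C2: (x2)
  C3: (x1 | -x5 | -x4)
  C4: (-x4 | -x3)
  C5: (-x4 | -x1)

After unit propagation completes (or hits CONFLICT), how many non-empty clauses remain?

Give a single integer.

unit clause [-6] forces x6=F; simplify:
  satisfied 1 clause(s); 4 remain; assigned so far: [6]
unit clause [2] forces x2=T; simplify:
  satisfied 1 clause(s); 3 remain; assigned so far: [2, 6]

Answer: 3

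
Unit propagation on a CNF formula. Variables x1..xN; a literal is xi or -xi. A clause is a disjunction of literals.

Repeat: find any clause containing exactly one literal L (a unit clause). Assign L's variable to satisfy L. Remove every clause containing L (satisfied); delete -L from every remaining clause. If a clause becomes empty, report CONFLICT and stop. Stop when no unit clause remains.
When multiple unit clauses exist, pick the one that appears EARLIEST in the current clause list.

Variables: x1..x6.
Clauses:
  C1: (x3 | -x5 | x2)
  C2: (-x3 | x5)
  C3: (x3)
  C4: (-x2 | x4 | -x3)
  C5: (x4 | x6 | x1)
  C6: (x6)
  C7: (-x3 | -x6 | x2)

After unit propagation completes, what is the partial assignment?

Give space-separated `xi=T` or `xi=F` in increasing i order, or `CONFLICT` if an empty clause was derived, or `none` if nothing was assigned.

unit clause [3] forces x3=T; simplify:
  drop -3 from [-3, 5] -> [5]
  drop -3 from [-2, 4, -3] -> [-2, 4]
  drop -3 from [-3, -6, 2] -> [-6, 2]
  satisfied 2 clause(s); 5 remain; assigned so far: [3]
unit clause [5] forces x5=T; simplify:
  satisfied 1 clause(s); 4 remain; assigned so far: [3, 5]
unit clause [6] forces x6=T; simplify:
  drop -6 from [-6, 2] -> [2]
  satisfied 2 clause(s); 2 remain; assigned so far: [3, 5, 6]
unit clause [2] forces x2=T; simplify:
  drop -2 from [-2, 4] -> [4]
  satisfied 1 clause(s); 1 remain; assigned so far: [2, 3, 5, 6]
unit clause [4] forces x4=T; simplify:
  satisfied 1 clause(s); 0 remain; assigned so far: [2, 3, 4, 5, 6]

Answer: x2=T x3=T x4=T x5=T x6=T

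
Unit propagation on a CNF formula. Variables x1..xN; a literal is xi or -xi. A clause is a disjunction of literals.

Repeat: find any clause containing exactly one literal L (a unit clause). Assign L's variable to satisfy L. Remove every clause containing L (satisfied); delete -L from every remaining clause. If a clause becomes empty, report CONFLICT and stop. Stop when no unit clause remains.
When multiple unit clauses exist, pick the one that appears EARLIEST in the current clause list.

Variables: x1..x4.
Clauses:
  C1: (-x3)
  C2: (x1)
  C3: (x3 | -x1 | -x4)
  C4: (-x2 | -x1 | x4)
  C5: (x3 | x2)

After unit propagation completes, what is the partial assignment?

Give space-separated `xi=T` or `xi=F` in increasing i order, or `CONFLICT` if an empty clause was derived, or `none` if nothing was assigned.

unit clause [-3] forces x3=F; simplify:
  drop 3 from [3, -1, -4] -> [-1, -4]
  drop 3 from [3, 2] -> [2]
  satisfied 1 clause(s); 4 remain; assigned so far: [3]
unit clause [1] forces x1=T; simplify:
  drop -1 from [-1, -4] -> [-4]
  drop -1 from [-2, -1, 4] -> [-2, 4]
  satisfied 1 clause(s); 3 remain; assigned so far: [1, 3]
unit clause [-4] forces x4=F; simplify:
  drop 4 from [-2, 4] -> [-2]
  satisfied 1 clause(s); 2 remain; assigned so far: [1, 3, 4]
unit clause [-2] forces x2=F; simplify:
  drop 2 from [2] -> [] (empty!)
  satisfied 1 clause(s); 1 remain; assigned so far: [1, 2, 3, 4]
CONFLICT (empty clause)

Answer: CONFLICT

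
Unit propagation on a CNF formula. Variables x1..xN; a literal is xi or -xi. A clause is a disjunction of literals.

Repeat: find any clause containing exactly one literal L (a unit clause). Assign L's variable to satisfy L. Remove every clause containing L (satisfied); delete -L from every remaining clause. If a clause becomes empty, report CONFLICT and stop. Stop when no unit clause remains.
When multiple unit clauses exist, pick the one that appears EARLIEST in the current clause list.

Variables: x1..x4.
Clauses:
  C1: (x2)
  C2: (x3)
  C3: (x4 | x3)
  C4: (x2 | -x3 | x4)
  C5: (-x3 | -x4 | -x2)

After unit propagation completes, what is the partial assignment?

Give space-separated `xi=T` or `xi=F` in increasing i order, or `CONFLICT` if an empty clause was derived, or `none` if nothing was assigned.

unit clause [2] forces x2=T; simplify:
  drop -2 from [-3, -4, -2] -> [-3, -4]
  satisfied 2 clause(s); 3 remain; assigned so far: [2]
unit clause [3] forces x3=T; simplify:
  drop -3 from [-3, -4] -> [-4]
  satisfied 2 clause(s); 1 remain; assigned so far: [2, 3]
unit clause [-4] forces x4=F; simplify:
  satisfied 1 clause(s); 0 remain; assigned so far: [2, 3, 4]

Answer: x2=T x3=T x4=F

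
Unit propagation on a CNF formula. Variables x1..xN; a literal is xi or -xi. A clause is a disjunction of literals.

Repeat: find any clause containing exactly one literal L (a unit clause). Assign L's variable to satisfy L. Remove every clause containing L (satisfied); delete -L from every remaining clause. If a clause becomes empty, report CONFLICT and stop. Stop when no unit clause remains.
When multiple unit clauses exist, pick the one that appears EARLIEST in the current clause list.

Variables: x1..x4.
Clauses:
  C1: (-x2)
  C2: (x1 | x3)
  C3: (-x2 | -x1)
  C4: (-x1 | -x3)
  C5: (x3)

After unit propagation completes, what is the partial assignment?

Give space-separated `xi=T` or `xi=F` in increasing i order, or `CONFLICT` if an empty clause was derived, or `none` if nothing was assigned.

Answer: x1=F x2=F x3=T

Derivation:
unit clause [-2] forces x2=F; simplify:
  satisfied 2 clause(s); 3 remain; assigned so far: [2]
unit clause [3] forces x3=T; simplify:
  drop -3 from [-1, -3] -> [-1]
  satisfied 2 clause(s); 1 remain; assigned so far: [2, 3]
unit clause [-1] forces x1=F; simplify:
  satisfied 1 clause(s); 0 remain; assigned so far: [1, 2, 3]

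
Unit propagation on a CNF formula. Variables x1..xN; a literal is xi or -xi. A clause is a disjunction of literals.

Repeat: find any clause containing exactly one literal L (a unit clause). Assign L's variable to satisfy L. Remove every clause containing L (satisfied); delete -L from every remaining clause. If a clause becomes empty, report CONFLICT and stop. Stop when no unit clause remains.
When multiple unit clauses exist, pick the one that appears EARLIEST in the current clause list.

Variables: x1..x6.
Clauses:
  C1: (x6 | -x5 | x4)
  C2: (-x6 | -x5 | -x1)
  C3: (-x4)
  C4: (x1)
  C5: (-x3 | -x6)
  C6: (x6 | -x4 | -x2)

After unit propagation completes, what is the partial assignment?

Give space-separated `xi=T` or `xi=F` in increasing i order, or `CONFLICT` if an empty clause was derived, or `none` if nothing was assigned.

Answer: x1=T x4=F

Derivation:
unit clause [-4] forces x4=F; simplify:
  drop 4 from [6, -5, 4] -> [6, -5]
  satisfied 2 clause(s); 4 remain; assigned so far: [4]
unit clause [1] forces x1=T; simplify:
  drop -1 from [-6, -5, -1] -> [-6, -5]
  satisfied 1 clause(s); 3 remain; assigned so far: [1, 4]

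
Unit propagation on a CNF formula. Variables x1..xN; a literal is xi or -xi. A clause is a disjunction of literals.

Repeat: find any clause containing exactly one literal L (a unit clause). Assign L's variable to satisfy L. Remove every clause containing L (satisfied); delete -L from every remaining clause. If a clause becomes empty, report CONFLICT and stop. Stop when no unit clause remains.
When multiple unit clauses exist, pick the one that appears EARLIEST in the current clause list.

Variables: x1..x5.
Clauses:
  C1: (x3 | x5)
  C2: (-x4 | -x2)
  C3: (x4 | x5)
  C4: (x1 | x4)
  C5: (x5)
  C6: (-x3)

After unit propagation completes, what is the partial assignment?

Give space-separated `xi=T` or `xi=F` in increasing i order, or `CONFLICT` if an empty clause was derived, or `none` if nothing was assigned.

Answer: x3=F x5=T

Derivation:
unit clause [5] forces x5=T; simplify:
  satisfied 3 clause(s); 3 remain; assigned so far: [5]
unit clause [-3] forces x3=F; simplify:
  satisfied 1 clause(s); 2 remain; assigned so far: [3, 5]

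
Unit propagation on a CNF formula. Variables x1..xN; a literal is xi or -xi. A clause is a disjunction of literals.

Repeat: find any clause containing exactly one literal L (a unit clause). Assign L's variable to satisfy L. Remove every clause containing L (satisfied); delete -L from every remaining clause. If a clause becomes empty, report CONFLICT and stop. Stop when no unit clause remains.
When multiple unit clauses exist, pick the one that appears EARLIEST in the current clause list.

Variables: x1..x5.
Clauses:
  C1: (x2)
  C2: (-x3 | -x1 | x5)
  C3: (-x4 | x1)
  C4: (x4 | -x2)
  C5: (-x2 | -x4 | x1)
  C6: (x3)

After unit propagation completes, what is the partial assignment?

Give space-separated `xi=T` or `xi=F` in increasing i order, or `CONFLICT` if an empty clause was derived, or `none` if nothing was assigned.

Answer: x1=T x2=T x3=T x4=T x5=T

Derivation:
unit clause [2] forces x2=T; simplify:
  drop -2 from [4, -2] -> [4]
  drop -2 from [-2, -4, 1] -> [-4, 1]
  satisfied 1 clause(s); 5 remain; assigned so far: [2]
unit clause [4] forces x4=T; simplify:
  drop -4 from [-4, 1] -> [1]
  drop -4 from [-4, 1] -> [1]
  satisfied 1 clause(s); 4 remain; assigned so far: [2, 4]
unit clause [1] forces x1=T; simplify:
  drop -1 from [-3, -1, 5] -> [-3, 5]
  satisfied 2 clause(s); 2 remain; assigned so far: [1, 2, 4]
unit clause [3] forces x3=T; simplify:
  drop -3 from [-3, 5] -> [5]
  satisfied 1 clause(s); 1 remain; assigned so far: [1, 2, 3, 4]
unit clause [5] forces x5=T; simplify:
  satisfied 1 clause(s); 0 remain; assigned so far: [1, 2, 3, 4, 5]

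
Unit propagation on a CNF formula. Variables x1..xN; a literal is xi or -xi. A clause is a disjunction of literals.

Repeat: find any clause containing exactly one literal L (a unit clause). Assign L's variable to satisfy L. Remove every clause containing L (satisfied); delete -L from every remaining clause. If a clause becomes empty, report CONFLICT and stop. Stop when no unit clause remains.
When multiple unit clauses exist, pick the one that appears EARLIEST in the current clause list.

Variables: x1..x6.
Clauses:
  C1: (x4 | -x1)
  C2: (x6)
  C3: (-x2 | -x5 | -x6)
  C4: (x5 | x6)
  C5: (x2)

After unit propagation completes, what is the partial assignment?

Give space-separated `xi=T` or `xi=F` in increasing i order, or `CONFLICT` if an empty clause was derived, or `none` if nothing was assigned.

unit clause [6] forces x6=T; simplify:
  drop -6 from [-2, -5, -6] -> [-2, -5]
  satisfied 2 clause(s); 3 remain; assigned so far: [6]
unit clause [2] forces x2=T; simplify:
  drop -2 from [-2, -5] -> [-5]
  satisfied 1 clause(s); 2 remain; assigned so far: [2, 6]
unit clause [-5] forces x5=F; simplify:
  satisfied 1 clause(s); 1 remain; assigned so far: [2, 5, 6]

Answer: x2=T x5=F x6=T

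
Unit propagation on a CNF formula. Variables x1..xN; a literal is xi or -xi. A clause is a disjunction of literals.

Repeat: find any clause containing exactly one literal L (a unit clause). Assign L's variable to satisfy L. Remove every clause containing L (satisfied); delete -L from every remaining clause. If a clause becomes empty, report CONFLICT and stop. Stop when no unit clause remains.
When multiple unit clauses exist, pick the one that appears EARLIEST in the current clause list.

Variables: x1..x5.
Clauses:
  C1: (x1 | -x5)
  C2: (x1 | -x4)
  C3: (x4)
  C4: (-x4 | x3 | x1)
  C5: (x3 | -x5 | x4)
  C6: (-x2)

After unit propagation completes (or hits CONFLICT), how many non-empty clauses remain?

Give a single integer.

unit clause [4] forces x4=T; simplify:
  drop -4 from [1, -4] -> [1]
  drop -4 from [-4, 3, 1] -> [3, 1]
  satisfied 2 clause(s); 4 remain; assigned so far: [4]
unit clause [1] forces x1=T; simplify:
  satisfied 3 clause(s); 1 remain; assigned so far: [1, 4]
unit clause [-2] forces x2=F; simplify:
  satisfied 1 clause(s); 0 remain; assigned so far: [1, 2, 4]

Answer: 0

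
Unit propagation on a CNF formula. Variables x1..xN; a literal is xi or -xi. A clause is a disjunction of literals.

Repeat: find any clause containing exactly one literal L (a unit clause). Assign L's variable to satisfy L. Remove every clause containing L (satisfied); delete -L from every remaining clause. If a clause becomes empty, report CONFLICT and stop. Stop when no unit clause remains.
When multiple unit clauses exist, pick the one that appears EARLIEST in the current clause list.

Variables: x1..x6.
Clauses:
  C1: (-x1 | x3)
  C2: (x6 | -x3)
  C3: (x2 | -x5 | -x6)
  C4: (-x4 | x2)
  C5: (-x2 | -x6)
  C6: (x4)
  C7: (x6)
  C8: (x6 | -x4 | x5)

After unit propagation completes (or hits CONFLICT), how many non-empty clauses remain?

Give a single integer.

Answer: 3

Derivation:
unit clause [4] forces x4=T; simplify:
  drop -4 from [-4, 2] -> [2]
  drop -4 from [6, -4, 5] -> [6, 5]
  satisfied 1 clause(s); 7 remain; assigned so far: [4]
unit clause [2] forces x2=T; simplify:
  drop -2 from [-2, -6] -> [-6]
  satisfied 2 clause(s); 5 remain; assigned so far: [2, 4]
unit clause [-6] forces x6=F; simplify:
  drop 6 from [6, -3] -> [-3]
  drop 6 from [6] -> [] (empty!)
  drop 6 from [6, 5] -> [5]
  satisfied 1 clause(s); 4 remain; assigned so far: [2, 4, 6]
CONFLICT (empty clause)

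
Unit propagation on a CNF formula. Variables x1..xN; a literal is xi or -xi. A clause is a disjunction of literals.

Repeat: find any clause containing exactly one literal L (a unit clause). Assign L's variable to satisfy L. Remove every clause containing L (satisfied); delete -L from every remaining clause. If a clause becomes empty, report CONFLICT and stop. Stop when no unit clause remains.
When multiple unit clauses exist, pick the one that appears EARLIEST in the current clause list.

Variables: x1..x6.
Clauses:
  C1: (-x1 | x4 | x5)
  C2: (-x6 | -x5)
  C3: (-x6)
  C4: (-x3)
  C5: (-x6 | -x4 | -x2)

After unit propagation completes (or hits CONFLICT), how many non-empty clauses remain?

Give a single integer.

Answer: 1

Derivation:
unit clause [-6] forces x6=F; simplify:
  satisfied 3 clause(s); 2 remain; assigned so far: [6]
unit clause [-3] forces x3=F; simplify:
  satisfied 1 clause(s); 1 remain; assigned so far: [3, 6]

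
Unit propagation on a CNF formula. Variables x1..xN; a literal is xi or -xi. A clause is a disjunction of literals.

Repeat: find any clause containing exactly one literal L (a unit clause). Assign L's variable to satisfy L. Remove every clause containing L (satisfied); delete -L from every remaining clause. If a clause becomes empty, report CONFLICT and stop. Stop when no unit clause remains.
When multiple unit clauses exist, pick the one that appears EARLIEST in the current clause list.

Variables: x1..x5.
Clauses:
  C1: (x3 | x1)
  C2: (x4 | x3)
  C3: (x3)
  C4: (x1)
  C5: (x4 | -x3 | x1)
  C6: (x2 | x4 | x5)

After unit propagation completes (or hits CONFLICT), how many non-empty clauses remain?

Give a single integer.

Answer: 1

Derivation:
unit clause [3] forces x3=T; simplify:
  drop -3 from [4, -3, 1] -> [4, 1]
  satisfied 3 clause(s); 3 remain; assigned so far: [3]
unit clause [1] forces x1=T; simplify:
  satisfied 2 clause(s); 1 remain; assigned so far: [1, 3]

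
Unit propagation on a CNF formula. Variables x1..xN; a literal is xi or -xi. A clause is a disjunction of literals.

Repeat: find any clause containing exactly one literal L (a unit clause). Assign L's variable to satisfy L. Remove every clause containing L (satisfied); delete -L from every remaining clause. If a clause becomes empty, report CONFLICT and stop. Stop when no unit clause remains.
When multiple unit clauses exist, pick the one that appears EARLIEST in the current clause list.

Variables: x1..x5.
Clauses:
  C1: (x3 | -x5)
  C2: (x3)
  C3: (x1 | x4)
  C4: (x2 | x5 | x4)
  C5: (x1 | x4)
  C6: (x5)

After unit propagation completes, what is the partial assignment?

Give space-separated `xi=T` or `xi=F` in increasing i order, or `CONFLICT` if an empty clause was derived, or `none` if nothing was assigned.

unit clause [3] forces x3=T; simplify:
  satisfied 2 clause(s); 4 remain; assigned so far: [3]
unit clause [5] forces x5=T; simplify:
  satisfied 2 clause(s); 2 remain; assigned so far: [3, 5]

Answer: x3=T x5=T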